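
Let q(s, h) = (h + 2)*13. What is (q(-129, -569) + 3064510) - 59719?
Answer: 2997420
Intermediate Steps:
q(s, h) = 26 + 13*h (q(s, h) = (2 + h)*13 = 26 + 13*h)
(q(-129, -569) + 3064510) - 59719 = ((26 + 13*(-569)) + 3064510) - 59719 = ((26 - 7397) + 3064510) - 59719 = (-7371 + 3064510) - 59719 = 3057139 - 59719 = 2997420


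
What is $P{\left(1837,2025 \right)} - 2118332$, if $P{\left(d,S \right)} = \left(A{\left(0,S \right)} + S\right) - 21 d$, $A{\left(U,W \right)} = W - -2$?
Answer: $-2152857$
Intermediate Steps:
$A{\left(U,W \right)} = 2 + W$ ($A{\left(U,W \right)} = W + 2 = 2 + W$)
$P{\left(d,S \right)} = 2 - 21 d + 2 S$ ($P{\left(d,S \right)} = \left(\left(2 + S\right) + S\right) - 21 d = \left(2 + 2 S\right) - 21 d = 2 - 21 d + 2 S$)
$P{\left(1837,2025 \right)} - 2118332 = \left(2 - 38577 + 2 \cdot 2025\right) - 2118332 = \left(2 - 38577 + 4050\right) - 2118332 = -34525 - 2118332 = -2152857$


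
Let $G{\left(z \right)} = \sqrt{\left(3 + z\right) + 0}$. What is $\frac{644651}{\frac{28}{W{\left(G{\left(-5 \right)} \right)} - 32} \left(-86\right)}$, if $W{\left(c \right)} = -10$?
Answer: $\frac{1933953}{172} \approx 11244.0$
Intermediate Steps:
$G{\left(z \right)} = \sqrt{3 + z}$
$\frac{644651}{\frac{28}{W{\left(G{\left(-5 \right)} \right)} - 32} \left(-86\right)} = \frac{644651}{\frac{28}{-10 - 32} \left(-86\right)} = \frac{644651}{\frac{28}{-42} \left(-86\right)} = \frac{644651}{28 \left(- \frac{1}{42}\right) \left(-86\right)} = \frac{644651}{\left(- \frac{2}{3}\right) \left(-86\right)} = \frac{644651}{\frac{172}{3}} = 644651 \cdot \frac{3}{172} = \frac{1933953}{172}$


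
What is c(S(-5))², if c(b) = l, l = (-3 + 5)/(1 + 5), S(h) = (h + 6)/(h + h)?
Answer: ⅑ ≈ 0.11111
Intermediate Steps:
S(h) = (6 + h)/(2*h) (S(h) = (6 + h)/((2*h)) = (6 + h)*(1/(2*h)) = (6 + h)/(2*h))
l = ⅓ (l = 2/6 = 2*(⅙) = ⅓ ≈ 0.33333)
c(b) = ⅓
c(S(-5))² = (⅓)² = ⅑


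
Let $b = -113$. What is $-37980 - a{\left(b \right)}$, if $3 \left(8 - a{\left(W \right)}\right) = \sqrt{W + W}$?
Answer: $-37988 + \frac{i \sqrt{226}}{3} \approx -37988.0 + 5.0111 i$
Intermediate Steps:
$a{\left(W \right)} = 8 - \frac{\sqrt{2} \sqrt{W}}{3}$ ($a{\left(W \right)} = 8 - \frac{\sqrt{W + W}}{3} = 8 - \frac{\sqrt{2 W}}{3} = 8 - \frac{\sqrt{2} \sqrt{W}}{3}$)
$-37980 - a{\left(b \right)} = -37980 - \left(8 - \frac{\sqrt{2} \sqrt{-113}}{3}\right) = -37980 - \left(8 - \frac{\sqrt{2} i \sqrt{113}}{3}\right) = -37980 - \left(8 - \frac{i \sqrt{226}}{3}\right) = -37988 + \frac{i \sqrt{226}}{3}$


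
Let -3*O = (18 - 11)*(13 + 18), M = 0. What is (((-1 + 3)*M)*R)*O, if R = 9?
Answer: 0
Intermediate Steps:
O = -217/3 (O = -(18 - 11)*(13 + 18)/3 = -7*31/3 = -⅓*217 = -217/3 ≈ -72.333)
(((-1 + 3)*M)*R)*O = (((-1 + 3)*0)*9)*(-217/3) = ((2*0)*9)*(-217/3) = (0*9)*(-217/3) = 0*(-217/3) = 0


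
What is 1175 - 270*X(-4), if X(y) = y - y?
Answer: 1175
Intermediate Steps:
X(y) = 0
1175 - 270*X(-4) = 1175 - 270*0 = 1175 - 1*0 = 1175 + 0 = 1175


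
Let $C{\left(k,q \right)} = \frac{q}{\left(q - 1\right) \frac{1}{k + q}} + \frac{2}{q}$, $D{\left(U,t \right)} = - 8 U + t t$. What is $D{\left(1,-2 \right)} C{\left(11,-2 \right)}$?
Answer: $-20$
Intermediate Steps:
$D{\left(U,t \right)} = t^{2} - 8 U$ ($D{\left(U,t \right)} = - 8 U + t^{2} = t^{2} - 8 U$)
$C{\left(k,q \right)} = \frac{2}{q} + \frac{q \left(k + q\right)}{-1 + q}$ ($C{\left(k,q \right)} = \frac{q}{\left(-1 + q\right) \frac{1}{k + q}} + \frac{2}{q} = \frac{q}{\frac{1}{k + q} \left(-1 + q\right)} + \frac{2}{q} = q \frac{k + q}{-1 + q} + \frac{2}{q} = \frac{q \left(k + q\right)}{-1 + q} + \frac{2}{q} = \frac{2}{q} + \frac{q \left(k + q\right)}{-1 + q}$)
$D{\left(1,-2 \right)} C{\left(11,-2 \right)} = \left(\left(-2\right)^{2} - 8\right) \frac{-2 + \left(-2\right)^{3} + 2 \left(-2\right) + 11 \left(-2\right)^{2}}{\left(-2\right) \left(-1 - 2\right)} = \left(4 - 8\right) \left(- \frac{-2 - 8 - 4 + 11 \cdot 4}{2 \left(-3\right)}\right) = - 4 \left(\left(- \frac{1}{2}\right) \left(- \frac{1}{3}\right) \left(-2 - 8 - 4 + 44\right)\right) = - 4 \left(\left(- \frac{1}{2}\right) \left(- \frac{1}{3}\right) 30\right) = \left(-4\right) 5 = -20$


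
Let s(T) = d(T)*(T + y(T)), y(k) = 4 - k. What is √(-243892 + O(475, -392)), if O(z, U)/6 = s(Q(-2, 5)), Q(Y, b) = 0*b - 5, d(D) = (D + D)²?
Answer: 2*I*√60373 ≈ 491.42*I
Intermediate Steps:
d(D) = 4*D² (d(D) = (2*D)² = 4*D²)
Q(Y, b) = -5 (Q(Y, b) = 0 - 5 = -5)
s(T) = 16*T² (s(T) = (4*T²)*(T + (4 - T)) = (4*T²)*4 = 16*T²)
O(z, U) = 2400 (O(z, U) = 6*(16*(-5)²) = 6*(16*25) = 6*400 = 2400)
√(-243892 + O(475, -392)) = √(-243892 + 2400) = √(-241492) = 2*I*√60373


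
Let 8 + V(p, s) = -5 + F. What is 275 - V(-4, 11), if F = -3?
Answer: 291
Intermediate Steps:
V(p, s) = -16 (V(p, s) = -8 + (-5 - 3) = -8 - 8 = -16)
275 - V(-4, 11) = 275 - 1*(-16) = 275 + 16 = 291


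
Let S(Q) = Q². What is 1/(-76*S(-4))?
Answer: -1/1216 ≈ -0.00082237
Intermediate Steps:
1/(-76*S(-4)) = 1/(-76*(-4)²) = 1/(-76*16) = 1/(-1216) = -1/1216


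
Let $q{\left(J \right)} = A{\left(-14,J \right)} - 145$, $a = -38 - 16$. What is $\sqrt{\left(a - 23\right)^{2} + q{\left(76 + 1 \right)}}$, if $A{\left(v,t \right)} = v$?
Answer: $\sqrt{5770} \approx 75.96$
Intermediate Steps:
$a = -54$
$q{\left(J \right)} = -159$ ($q{\left(J \right)} = -14 - 145 = -159$)
$\sqrt{\left(a - 23\right)^{2} + q{\left(76 + 1 \right)}} = \sqrt{\left(-54 - 23\right)^{2} - 159} = \sqrt{\left(-77\right)^{2} - 159} = \sqrt{5929 - 159} = \sqrt{5770}$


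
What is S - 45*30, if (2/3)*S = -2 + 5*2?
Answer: -1338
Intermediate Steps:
S = 12 (S = 3*(-2 + 5*2)/2 = 3*(-2 + 10)/2 = (3/2)*8 = 12)
S - 45*30 = 12 - 45*30 = 12 - 1350 = -1338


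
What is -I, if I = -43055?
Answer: 43055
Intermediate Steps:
-I = -1*(-43055) = 43055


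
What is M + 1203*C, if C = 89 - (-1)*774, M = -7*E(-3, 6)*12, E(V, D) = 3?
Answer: 1037937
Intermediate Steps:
M = -252 (M = -7*3*12 = -21*12 = -252)
C = 863 (C = 89 - 1*(-774) = 89 + 774 = 863)
M + 1203*C = -252 + 1203*863 = -252 + 1038189 = 1037937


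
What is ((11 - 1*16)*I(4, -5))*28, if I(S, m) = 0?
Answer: 0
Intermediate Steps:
((11 - 1*16)*I(4, -5))*28 = ((11 - 1*16)*0)*28 = ((11 - 16)*0)*28 = -5*0*28 = 0*28 = 0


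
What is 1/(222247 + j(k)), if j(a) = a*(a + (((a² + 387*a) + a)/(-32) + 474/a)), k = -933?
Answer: 32/509399225 ≈ 6.2819e-8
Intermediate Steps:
j(a) = a*(474/a - 89*a/8 - a²/32) (j(a) = a*(a + ((a² + 388*a)*(-1/32) + 474/a)) = a*(a + ((-97*a/8 - a²/32) + 474/a)) = a*(a + (474/a - 97*a/8 - a²/32)) = a*(474/a - 89*a/8 - a²/32))
1/(222247 + j(k)) = 1/(222247 + (474 - 89/8*(-933)² - 1/32*(-933)³)) = 1/(222247 + (474 - 89/8*870489 - 1/32*(-812166237))) = 1/(222247 + (474 - 77473521/8 + 812166237/32)) = 1/(222247 + 502287321/32) = 1/(509399225/32) = 32/509399225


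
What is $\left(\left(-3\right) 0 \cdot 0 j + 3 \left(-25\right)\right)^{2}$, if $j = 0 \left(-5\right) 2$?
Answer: $5625$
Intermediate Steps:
$j = 0$ ($j = 0 \cdot 2 = 0$)
$\left(\left(-3\right) 0 \cdot 0 j + 3 \left(-25\right)\right)^{2} = \left(\left(-3\right) 0 \cdot 0 \cdot 0 + 3 \left(-25\right)\right)^{2} = \left(0 \cdot 0 \cdot 0 - 75\right)^{2} = \left(0 \cdot 0 - 75\right)^{2} = \left(0 - 75\right)^{2} = \left(-75\right)^{2} = 5625$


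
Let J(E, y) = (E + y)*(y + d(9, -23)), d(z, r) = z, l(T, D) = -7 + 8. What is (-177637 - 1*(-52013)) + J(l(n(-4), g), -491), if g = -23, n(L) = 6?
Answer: 110556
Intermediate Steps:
l(T, D) = 1
J(E, y) = (9 + y)*(E + y) (J(E, y) = (E + y)*(y + 9) = (E + y)*(9 + y) = (9 + y)*(E + y))
(-177637 - 1*(-52013)) + J(l(n(-4), g), -491) = (-177637 - 1*(-52013)) + ((-491)² + 9*1 + 9*(-491) + 1*(-491)) = (-177637 + 52013) + (241081 + 9 - 4419 - 491) = -125624 + 236180 = 110556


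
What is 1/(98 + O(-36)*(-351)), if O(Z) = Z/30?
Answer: 5/2596 ≈ 0.0019260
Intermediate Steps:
O(Z) = Z/30 (O(Z) = Z*(1/30) = Z/30)
1/(98 + O(-36)*(-351)) = 1/(98 + ((1/30)*(-36))*(-351)) = 1/(98 - 6/5*(-351)) = 1/(98 + 2106/5) = 1/(2596/5) = 5/2596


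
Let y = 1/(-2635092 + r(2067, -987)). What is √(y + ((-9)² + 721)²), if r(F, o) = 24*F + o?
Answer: √4302926852132880093/2586471 ≈ 802.00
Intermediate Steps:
r(F, o) = o + 24*F
y = -1/2586471 (y = 1/(-2635092 + (-987 + 24*2067)) = 1/(-2635092 + (-987 + 49608)) = 1/(-2635092 + 48621) = 1/(-2586471) = -1/2586471 ≈ -3.8663e-7)
√(y + ((-9)² + 721)²) = √(-1/2586471 + ((-9)² + 721)²) = √(-1/2586471 + (81 + 721)²) = √(-1/2586471 + 802²) = √(-1/2586471 + 643204) = √(1663628493083/2586471) = √4302926852132880093/2586471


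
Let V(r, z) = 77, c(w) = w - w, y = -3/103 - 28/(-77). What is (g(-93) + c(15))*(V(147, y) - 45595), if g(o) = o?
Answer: 4233174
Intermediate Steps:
y = 379/1133 (y = -3*1/103 - 28*(-1/77) = -3/103 + 4/11 = 379/1133 ≈ 0.33451)
c(w) = 0
(g(-93) + c(15))*(V(147, y) - 45595) = (-93 + 0)*(77 - 45595) = -93*(-45518) = 4233174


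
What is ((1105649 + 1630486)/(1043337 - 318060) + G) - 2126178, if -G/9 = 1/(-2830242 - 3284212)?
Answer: -3142962376293118047/1478224284586 ≈ -2.1262e+6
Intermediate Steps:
G = 9/6114454 (G = -9/(-2830242 - 3284212) = -9/(-6114454) = -9*(-1/6114454) = 9/6114454 ≈ 1.4719e-6)
((1105649 + 1630486)/(1043337 - 318060) + G) - 2126178 = ((1105649 + 1630486)/(1043337 - 318060) + 9/6114454) - 2126178 = (2736135/725277 + 9/6114454) - 2126178 = (2736135*(1/725277) + 9/6114454) - 2126178 = (912045/241759 + 9/6114454) - 2126178 = 5576659374261/1478224284586 - 2126178 = -3142962376293118047/1478224284586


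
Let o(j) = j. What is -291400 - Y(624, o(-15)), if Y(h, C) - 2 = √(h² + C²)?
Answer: -291402 - 3*√43289 ≈ -2.9203e+5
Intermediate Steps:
Y(h, C) = 2 + √(C² + h²) (Y(h, C) = 2 + √(h² + C²) = 2 + √(C² + h²))
-291400 - Y(624, o(-15)) = -291400 - (2 + √((-15)² + 624²)) = -291400 - (2 + √(225 + 389376)) = -291400 - (2 + √389601) = -291400 - (2 + 3*√43289) = -291400 + (-2 - 3*√43289) = -291402 - 3*√43289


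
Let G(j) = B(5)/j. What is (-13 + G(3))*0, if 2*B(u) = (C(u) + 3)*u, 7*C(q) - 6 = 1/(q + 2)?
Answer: 0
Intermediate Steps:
C(q) = 6/7 + 1/(7*(2 + q)) (C(q) = 6/7 + 1/(7*(q + 2)) = 6/7 + 1/(7*(2 + q)))
B(u) = u*(3 + (13 + 6*u)/(7*(2 + u)))/2 (B(u) = (((13 + 6*u)/(7*(2 + u)) + 3)*u)/2 = ((3 + (13 + 6*u)/(7*(2 + u)))*u)/2 = (u*(3 + (13 + 6*u)/(7*(2 + u))))/2 = u*(3 + (13 + 6*u)/(7*(2 + u)))/2)
G(j) = 475/(49*j) (G(j) = ((1/14)*5*(55 + 27*5)/(2 + 5))/j = ((1/14)*5*(55 + 135)/7)/j = ((1/14)*5*(⅐)*190)/j = 475/(49*j))
(-13 + G(3))*0 = (-13 + (475/49)/3)*0 = (-13 + (475/49)*(⅓))*0 = (-13 + 475/147)*0 = -1436/147*0 = 0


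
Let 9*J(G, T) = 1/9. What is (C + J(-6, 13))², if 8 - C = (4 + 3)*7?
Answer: 11022400/6561 ≈ 1680.0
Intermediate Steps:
J(G, T) = 1/81 (J(G, T) = (⅑)/9 = (⅑)*(⅑) = 1/81)
C = -41 (C = 8 - (4 + 3)*7 = 8 - 7*7 = 8 - 1*49 = 8 - 49 = -41)
(C + J(-6, 13))² = (-41 + 1/81)² = (-3320/81)² = 11022400/6561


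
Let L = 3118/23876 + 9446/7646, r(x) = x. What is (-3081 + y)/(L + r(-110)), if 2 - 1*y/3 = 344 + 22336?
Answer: 3245615636010/4957943909 ≈ 654.63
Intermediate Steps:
y = -68034 (y = 6 - 3*(344 + 22336) = 6 - 3*22680 = 6 - 68040 = -68034)
L = 62343231/45638974 (L = 3118*(1/23876) + 9446*(1/7646) = 1559/11938 + 4723/3823 = 62343231/45638974 ≈ 1.3660)
(-3081 + y)/(L + r(-110)) = (-3081 - 68034)/(62343231/45638974 - 110) = -71115/(-4957943909/45638974) = -71115*(-45638974/4957943909) = 3245615636010/4957943909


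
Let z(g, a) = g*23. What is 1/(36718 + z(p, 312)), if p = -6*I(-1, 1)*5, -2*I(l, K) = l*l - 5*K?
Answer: 1/35338 ≈ 2.8298e-5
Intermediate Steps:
I(l, K) = -l²/2 + 5*K/2 (I(l, K) = -(l*l - 5*K)/2 = -(l² - 5*K)/2 = -l²/2 + 5*K/2)
p = -60 (p = -6*(-½*(-1)² + (5/2)*1)*5 = -6*(-½*1 + 5/2)*5 = -6*(-½ + 5/2)*5 = -6*2*5 = -12*5 = -60)
z(g, a) = 23*g
1/(36718 + z(p, 312)) = 1/(36718 + 23*(-60)) = 1/(36718 - 1380) = 1/35338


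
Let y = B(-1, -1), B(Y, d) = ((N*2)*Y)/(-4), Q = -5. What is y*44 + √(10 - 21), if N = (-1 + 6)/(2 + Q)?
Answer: -110/3 + I*√11 ≈ -36.667 + 3.3166*I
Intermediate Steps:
N = -5/3 (N = (-1 + 6)/(2 - 5) = 5/(-3) = 5*(-⅓) = -5/3 ≈ -1.6667)
B(Y, d) = 5*Y/6 (B(Y, d) = ((-5/3*2)*Y)/(-4) = -10*Y/3*(-¼) = 5*Y/6)
y = -⅚ (y = (⅚)*(-1) = -⅚ ≈ -0.83333)
y*44 + √(10 - 21) = -⅚*44 + √(10 - 21) = -110/3 + √(-11) = -110/3 + I*√11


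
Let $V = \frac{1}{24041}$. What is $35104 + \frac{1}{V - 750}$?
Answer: $\frac{632951388855}{18030749} \approx 35104.0$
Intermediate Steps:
$V = \frac{1}{24041} \approx 4.1596 \cdot 10^{-5}$
$35104 + \frac{1}{V - 750} = 35104 + \frac{1}{\frac{1}{24041} - 750} = 35104 + \frac{1}{- \frac{18030749}{24041}} = 35104 - \frac{24041}{18030749} = \frac{632951388855}{18030749}$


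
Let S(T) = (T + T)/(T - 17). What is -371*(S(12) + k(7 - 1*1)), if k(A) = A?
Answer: -2226/5 ≈ -445.20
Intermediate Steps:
S(T) = 2*T/(-17 + T) (S(T) = (2*T)/(-17 + T) = 2*T/(-17 + T))
-371*(S(12) + k(7 - 1*1)) = -371*(2*12/(-17 + 12) + (7 - 1*1)) = -371*(2*12/(-5) + (7 - 1)) = -371*(2*12*(-⅕) + 6) = -371*(-24/5 + 6) = -371*6/5 = -2226/5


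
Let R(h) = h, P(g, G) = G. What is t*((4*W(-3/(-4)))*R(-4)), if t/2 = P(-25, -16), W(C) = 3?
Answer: 1536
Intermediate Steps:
t = -32 (t = 2*(-16) = -32)
t*((4*W(-3/(-4)))*R(-4)) = -32*4*3*(-4) = -384*(-4) = -32*(-48) = 1536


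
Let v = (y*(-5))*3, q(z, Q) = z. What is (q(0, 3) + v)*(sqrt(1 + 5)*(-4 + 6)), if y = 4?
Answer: -120*sqrt(6) ≈ -293.94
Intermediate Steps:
v = -60 (v = (4*(-5))*3 = -20*3 = -60)
(q(0, 3) + v)*(sqrt(1 + 5)*(-4 + 6)) = (0 - 60)*(sqrt(1 + 5)*(-4 + 6)) = -60*sqrt(6)*2 = -120*sqrt(6)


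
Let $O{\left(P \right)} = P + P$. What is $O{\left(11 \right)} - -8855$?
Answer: $8877$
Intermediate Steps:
$O{\left(P \right)} = 2 P$
$O{\left(11 \right)} - -8855 = 2 \cdot 11 - -8855 = 22 + 8855 = 8877$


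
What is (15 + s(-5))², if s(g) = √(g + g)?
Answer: (15 + I*√10)² ≈ 215.0 + 94.868*I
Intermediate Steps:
s(g) = √2*√g (s(g) = √(2*g) = √2*√g)
(15 + s(-5))² = (15 + √2*√(-5))² = (15 + √2*(I*√5))² = (15 + I*√10)²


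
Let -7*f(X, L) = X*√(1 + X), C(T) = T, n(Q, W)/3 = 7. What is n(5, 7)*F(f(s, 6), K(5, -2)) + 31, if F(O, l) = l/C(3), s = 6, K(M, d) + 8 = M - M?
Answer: -25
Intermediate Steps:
n(Q, W) = 21 (n(Q, W) = 3*7 = 21)
K(M, d) = -8 (K(M, d) = -8 + (M - M) = -8 + 0 = -8)
f(X, L) = -X*√(1 + X)/7
F(O, l) = l/3
n(5, 7)*F(f(s, 6), K(5, -2)) + 31 = 21*((⅓)*(-8)) + 31 = 21*(-8/3) + 31 = -56 + 31 = -25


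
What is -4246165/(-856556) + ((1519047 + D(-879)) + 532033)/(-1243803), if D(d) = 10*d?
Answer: 3532057012255/1065386922468 ≈ 3.3153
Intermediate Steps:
-4246165/(-856556) + ((1519047 + D(-879)) + 532033)/(-1243803) = -4246165/(-856556) + ((1519047 + 10*(-879)) + 532033)/(-1243803) = -4246165*(-1/856556) + ((1519047 - 8790) + 532033)*(-1/1243803) = 4246165/856556 + (1510257 + 532033)*(-1/1243803) = 4246165/856556 + 2042290*(-1/1243803) = 4246165/856556 - 2042290/1243803 = 3532057012255/1065386922468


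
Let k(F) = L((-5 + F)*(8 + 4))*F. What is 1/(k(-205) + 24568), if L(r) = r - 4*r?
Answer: -1/1525232 ≈ -6.5564e-7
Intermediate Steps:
L(r) = -3*r (L(r) = r - 4*r = -3*r)
k(F) = F*(180 - 36*F) (k(F) = (-3*(-5 + F)*(8 + 4))*F = (-3*(-5 + F)*12)*F = (-3*(-60 + 12*F))*F = (180 - 36*F)*F = F*(180 - 36*F))
1/(k(-205) + 24568) = 1/(36*(-205)*(5 - 1*(-205)) + 24568) = 1/(36*(-205)*(5 + 205) + 24568) = 1/(36*(-205)*210 + 24568) = 1/(-1549800 + 24568) = 1/(-1525232) = -1/1525232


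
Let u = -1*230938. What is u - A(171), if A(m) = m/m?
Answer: -230939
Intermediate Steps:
A(m) = 1
u = -230938
u - A(171) = -230938 - 1*1 = -230938 - 1 = -230939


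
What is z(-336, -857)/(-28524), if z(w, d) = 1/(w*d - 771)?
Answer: -1/8191550844 ≈ -1.2208e-10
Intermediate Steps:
z(w, d) = 1/(-771 + d*w) (z(w, d) = 1/(d*w - 771) = 1/(-771 + d*w))
z(-336, -857)/(-28524) = 1/(-771 - 857*(-336)*(-28524)) = -1/28524/(-771 + 287952) = -1/28524/287181 = (1/287181)*(-1/28524) = -1/8191550844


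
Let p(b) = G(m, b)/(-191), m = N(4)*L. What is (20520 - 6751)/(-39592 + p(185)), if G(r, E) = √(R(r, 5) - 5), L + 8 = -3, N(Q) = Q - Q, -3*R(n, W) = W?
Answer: -14915500761966/42888699699893 + 2629879*I*√15/85777399399786 ≈ -0.34777 + 1.1874e-7*I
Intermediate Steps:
R(n, W) = -W/3
N(Q) = 0
L = -11 (L = -8 - 3 = -11)
m = 0 (m = 0*(-11) = 0)
G(r, E) = 2*I*√15/3 (G(r, E) = √(-⅓*5 - 5) = √(-5/3 - 5) = √(-20/3) = 2*I*√15/3)
p(b) = -2*I*√15/573 (p(b) = (2*I*√15/3)/(-191) = (2*I*√15/3)*(-1/191) = -2*I*√15/573)
(20520 - 6751)/(-39592 + p(185)) = (20520 - 6751)/(-39592 - 2*I*√15/573) = 13769/(-39592 - 2*I*√15/573)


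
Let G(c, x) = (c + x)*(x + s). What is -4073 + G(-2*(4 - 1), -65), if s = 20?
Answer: -878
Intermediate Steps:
G(c, x) = (20 + x)*(c + x) (G(c, x) = (c + x)*(x + 20) = (c + x)*(20 + x) = (20 + x)*(c + x))
-4073 + G(-2*(4 - 1), -65) = -4073 + ((-65)² + 20*(-2*(4 - 1)) + 20*(-65) - 2*(4 - 1)*(-65)) = -4073 + (4225 + 20*(-2*3) - 1300 - 2*3*(-65)) = -4073 + (4225 + 20*(-6) - 1300 - 6*(-65)) = -4073 + (4225 - 120 - 1300 + 390) = -4073 + 3195 = -878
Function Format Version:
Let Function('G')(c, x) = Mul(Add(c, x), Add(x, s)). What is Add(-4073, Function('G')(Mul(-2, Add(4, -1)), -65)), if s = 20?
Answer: -878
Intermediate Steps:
Function('G')(c, x) = Mul(Add(20, x), Add(c, x)) (Function('G')(c, x) = Mul(Add(c, x), Add(x, 20)) = Mul(Add(c, x), Add(20, x)) = Mul(Add(20, x), Add(c, x)))
Add(-4073, Function('G')(Mul(-2, Add(4, -1)), -65)) = Add(-4073, Add(Pow(-65, 2), Mul(20, Mul(-2, Add(4, -1))), Mul(20, -65), Mul(Mul(-2, Add(4, -1)), -65))) = Add(-4073, Add(4225, Mul(20, Mul(-2, 3)), -1300, Mul(Mul(-2, 3), -65))) = Add(-4073, Add(4225, Mul(20, -6), -1300, Mul(-6, -65))) = Add(-4073, Add(4225, -120, -1300, 390)) = Add(-4073, 3195) = -878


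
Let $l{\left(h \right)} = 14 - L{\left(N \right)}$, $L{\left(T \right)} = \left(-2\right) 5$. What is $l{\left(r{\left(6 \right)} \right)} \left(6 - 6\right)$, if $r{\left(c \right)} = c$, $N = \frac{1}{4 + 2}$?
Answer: $0$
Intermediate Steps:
$N = \frac{1}{6} \approx 0.16667$
$L{\left(T \right)} = -10$
$l{\left(h \right)} = 24$ ($l{\left(h \right)} = 14 - -10 = 14 + 10 = 24$)
$l{\left(r{\left(6 \right)} \right)} \left(6 - 6\right) = 24 \left(6 - 6\right) = 24 \cdot 0 = 0$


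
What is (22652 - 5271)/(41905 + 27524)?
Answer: 17381/69429 ≈ 0.25034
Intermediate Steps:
(22652 - 5271)/(41905 + 27524) = 17381/69429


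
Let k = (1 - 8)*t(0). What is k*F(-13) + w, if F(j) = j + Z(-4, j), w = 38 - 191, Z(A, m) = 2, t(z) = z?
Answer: -153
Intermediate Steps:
w = -153
F(j) = 2 + j (F(j) = j + 2 = 2 + j)
k = 0 (k = (1 - 8)*0 = -7*0 = 0)
k*F(-13) + w = 0*(2 - 13) - 153 = 0*(-11) - 153 = 0 - 153 = -153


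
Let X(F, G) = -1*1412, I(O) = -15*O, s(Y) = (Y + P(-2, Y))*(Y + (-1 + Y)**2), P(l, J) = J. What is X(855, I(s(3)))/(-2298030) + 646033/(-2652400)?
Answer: -419506523/1726712400 ≈ -0.24295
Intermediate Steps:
s(Y) = 2*Y*(Y + (-1 + Y)**2) (s(Y) = (Y + Y)*(Y + (-1 + Y)**2) = (2*Y)*(Y + (-1 + Y)**2) = 2*Y*(Y + (-1 + Y)**2))
X(F, G) = -1412
X(855, I(s(3)))/(-2298030) + 646033/(-2652400) = -1412/(-2298030) + 646033/(-2652400) = -1412*(-1/2298030) + 646033*(-1/2652400) = 2/3255 - 646033/2652400 = -419506523/1726712400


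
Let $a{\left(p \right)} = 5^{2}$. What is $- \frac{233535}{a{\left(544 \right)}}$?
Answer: $- \frac{46707}{5} \approx -9341.4$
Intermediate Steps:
$a{\left(p \right)} = 25$
$- \frac{233535}{a{\left(544 \right)}} = - \frac{233535}{25} = \left(-233535\right) \frac{1}{25} = - \frac{46707}{5}$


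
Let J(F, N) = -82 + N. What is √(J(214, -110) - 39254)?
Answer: 11*I*√326 ≈ 198.61*I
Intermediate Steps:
√(J(214, -110) - 39254) = √((-82 - 110) - 39254) = √(-192 - 39254) = √(-39446) = 11*I*√326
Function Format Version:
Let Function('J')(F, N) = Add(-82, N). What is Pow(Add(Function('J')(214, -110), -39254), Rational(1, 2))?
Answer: Mul(11, I, Pow(326, Rational(1, 2))) ≈ Mul(198.61, I)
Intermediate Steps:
Pow(Add(Function('J')(214, -110), -39254), Rational(1, 2)) = Pow(Add(Add(-82, -110), -39254), Rational(1, 2)) = Pow(Add(-192, -39254), Rational(1, 2)) = Pow(-39446, Rational(1, 2)) = Mul(11, I, Pow(326, Rational(1, 2)))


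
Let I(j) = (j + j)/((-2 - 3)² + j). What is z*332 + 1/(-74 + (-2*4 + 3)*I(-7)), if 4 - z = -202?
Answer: 43155343/631 ≈ 68392.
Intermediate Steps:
z = 206 (z = 4 - 1*(-202) = 4 + 202 = 206)
I(j) = 2*j/(25 + j) (I(j) = (2*j)/((-5)² + j) = (2*j)/(25 + j) = 2*j/(25 + j))
z*332 + 1/(-74 + (-2*4 + 3)*I(-7)) = 206*332 + 1/(-74 + (-2*4 + 3)*(2*(-7)/(25 - 7))) = 68392 + 1/(-74 + (-8 + 3)*(2*(-7)/18)) = 68392 + 1/(-74 - 10*(-7)/18) = 68392 + 1/(-74 - 5*(-7/9)) = 68392 + 1/(-74 + 35/9) = 68392 + 1/(-631/9) = 68392 - 9/631 = 43155343/631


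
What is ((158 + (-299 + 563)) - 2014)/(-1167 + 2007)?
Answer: -199/105 ≈ -1.8952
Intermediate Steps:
((158 + (-299 + 563)) - 2014)/(-1167 + 2007) = ((158 + 264) - 2014)/840 = (422 - 2014)*(1/840) = -1592*1/840 = -199/105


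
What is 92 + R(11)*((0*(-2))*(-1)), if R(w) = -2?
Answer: 92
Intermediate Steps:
92 + R(11)*((0*(-2))*(-1)) = 92 - 2*0*(-2)*(-1) = 92 - 0*(-1) = 92 - 2*0 = 92 + 0 = 92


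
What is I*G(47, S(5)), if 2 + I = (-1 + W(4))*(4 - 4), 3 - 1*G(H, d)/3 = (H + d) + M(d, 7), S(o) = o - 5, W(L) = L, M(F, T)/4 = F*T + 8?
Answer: 456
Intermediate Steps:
M(F, T) = 32 + 4*F*T (M(F, T) = 4*(F*T + 8) = 4*(8 + F*T) = 32 + 4*F*T)
S(o) = -5 + o
G(H, d) = -87 - 87*d - 3*H (G(H, d) = 9 - 3*((H + d) + (32 + 4*d*7)) = 9 - 3*((H + d) + (32 + 28*d)) = 9 - 3*(32 + H + 29*d) = 9 + (-96 - 87*d - 3*H) = -87 - 87*d - 3*H)
I = -2 (I = -2 + (-1 + 4)*(4 - 4) = -2 + 3*0 = -2 + 0 = -2)
I*G(47, S(5)) = -2*(-87 - 87*(-5 + 5) - 3*47) = -2*(-87 - 87*0 - 141) = -2*(-87 + 0 - 141) = -2*(-228) = 456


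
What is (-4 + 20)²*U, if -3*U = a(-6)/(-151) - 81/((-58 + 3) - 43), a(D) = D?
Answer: -546944/7399 ≈ -73.921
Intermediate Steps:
U = -4273/14798 (U = -(-6/(-151) - 81/((-58 + 3) - 43))/3 = -(-6*(-1/151) - 81/(-55 - 43))/3 = -(6/151 - 81/(-98))/3 = -(6/151 - 81*(-1/98))/3 = -(6/151 + 81/98)/3 = -⅓*12819/14798 = -4273/14798 ≈ -0.28876)
(-4 + 20)²*U = (-4 + 20)²*(-4273/14798) = 16²*(-4273/14798) = 256*(-4273/14798) = -546944/7399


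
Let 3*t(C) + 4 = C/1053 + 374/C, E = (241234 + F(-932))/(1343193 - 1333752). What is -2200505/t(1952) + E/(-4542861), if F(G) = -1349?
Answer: 290984093819648002609555/86157827496553149 ≈ 3.3773e+6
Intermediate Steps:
E = 239885/9441 (E = (241234 - 1349)/(1343193 - 1333752) = 239885/9441 ≈ 25.409)
t(C) = -4/3 + C/3159 + 374/(3*C) (t(C) = -4/3 + (C/1053 + 374/C)/3 = -4/3 + (374/C + C/1053)/3 = -4/3 + (C/3159 + 374/(3*C)) = -4/3 + C/3159 + 374/(3*C))
-2200505/t(1952) + E/(-4542861) = -2200505*6166368/(393822 + 1952*(-4212 + 1952)) + (239885/9441)/(-4542861) = -2200505*6166368/(393822 + 1952*(-2260)) + (239885/9441)*(-1/4542861) = -2200505*6166368/(393822 - 4411520) - 239885/42889150701 = -2200505/((1/3159)*(1/1952)*(-4017698)) - 239885/42889150701 = -2200505/(-2008849/3083184) - 239885/42889150701 = -2200505*(-3083184/2008849) - 239885/42889150701 = 6784561807920/2008849 - 239885/42889150701 = 290984093819648002609555/86157827496553149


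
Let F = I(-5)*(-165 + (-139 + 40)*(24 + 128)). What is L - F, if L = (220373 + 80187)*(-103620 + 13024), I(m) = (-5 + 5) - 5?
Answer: -27229609825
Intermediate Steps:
I(m) = -5 (I(m) = 0 - 5 = -5)
L = -27229533760 (L = 300560*(-90596) = -27229533760)
F = 76065 (F = -5*(-165 + (-139 + 40)*(24 + 128)) = -5*(-165 - 99*152) = -5*(-165 - 15048) = -5*(-15213) = 76065)
L - F = -27229533760 - 1*76065 = -27229533760 - 76065 = -27229609825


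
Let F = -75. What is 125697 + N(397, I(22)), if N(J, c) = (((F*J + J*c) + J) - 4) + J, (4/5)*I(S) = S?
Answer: 215259/2 ≈ 1.0763e+5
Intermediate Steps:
I(S) = 5*S/4
N(J, c) = -4 - 73*J + J*c (N(J, c) = (((-75*J + J*c) + J) - 4) + J = ((-74*J + J*c) - 4) + J = (-4 - 74*J + J*c) + J = -4 - 73*J + J*c)
125697 + N(397, I(22)) = 125697 + (-4 - 73*397 + 397*((5/4)*22)) = 125697 + (-4 - 28981 + 397*(55/2)) = 125697 + (-4 - 28981 + 21835/2) = 125697 - 36135/2 = 215259/2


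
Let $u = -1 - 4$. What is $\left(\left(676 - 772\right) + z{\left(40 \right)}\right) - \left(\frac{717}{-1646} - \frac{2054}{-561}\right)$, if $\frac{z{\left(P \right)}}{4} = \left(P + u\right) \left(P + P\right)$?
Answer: $\frac{10250521577}{923406} \approx 11101.0$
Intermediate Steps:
$u = -5$
$z{\left(P \right)} = 8 P \left(-5 + P\right)$ ($z{\left(P \right)} = 4 \left(P - 5\right) \left(P + P\right) = 4 \left(-5 + P\right) 2 P = 4 \cdot 2 P \left(-5 + P\right) = 8 P \left(-5 + P\right)$)
$\left(\left(676 - 772\right) + z{\left(40 \right)}\right) - \left(\frac{717}{-1646} - \frac{2054}{-561}\right) = \left(\left(676 - 772\right) + 8 \cdot 40 \left(-5 + 40\right)\right) - \left(\frac{717}{-1646} - \frac{2054}{-561}\right) = \left(-96 + 8 \cdot 40 \cdot 35\right) - \left(717 \left(- \frac{1}{1646}\right) - - \frac{2054}{561}\right) = \left(-96 + 11200\right) - \left(- \frac{717}{1646} + \frac{2054}{561}\right) = 11104 - \frac{2978647}{923406} = \frac{10250521577}{923406}$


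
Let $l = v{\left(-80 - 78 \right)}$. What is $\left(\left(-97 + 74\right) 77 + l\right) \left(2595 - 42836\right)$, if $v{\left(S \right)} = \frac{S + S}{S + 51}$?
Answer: $\frac{7612832621}{107} \approx 7.1148 \cdot 10^{7}$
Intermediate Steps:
$v{\left(S \right)} = \frac{2 S}{51 + S}$
$l = \frac{316}{107}$ ($l = \frac{2 \left(-80 - 78\right)}{51 - 158} = 2 \left(-158\right) \frac{1}{51 - 158} = 2 \left(-158\right) \frac{1}{-107} = 2 \left(-158\right) \left(- \frac{1}{107}\right) = \frac{316}{107} \approx 2.9533$)
$\left(\left(-97 + 74\right) 77 + l\right) \left(2595 - 42836\right) = \left(\left(-97 + 74\right) 77 + \frac{316}{107}\right) \left(2595 - 42836\right) = \left(\left(-23\right) 77 + \frac{316}{107}\right) \left(-40241\right) = \left(-1771 + \frac{316}{107}\right) \left(-40241\right) = \left(- \frac{189181}{107}\right) \left(-40241\right) = \frac{7612832621}{107}$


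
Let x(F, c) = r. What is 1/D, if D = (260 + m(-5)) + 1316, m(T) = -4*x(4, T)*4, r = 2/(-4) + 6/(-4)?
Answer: 1/1608 ≈ 0.00062189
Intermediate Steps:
r = -2 (r = 2*(-¼) + 6*(-¼) = -½ - 3/2 = -2)
x(F, c) = -2
m(T) = 32 (m(T) = -4*(-2)*4 = 8*4 = 32)
D = 1608 (D = (260 + 32) + 1316 = 292 + 1316 = 1608)
1/D = 1/1608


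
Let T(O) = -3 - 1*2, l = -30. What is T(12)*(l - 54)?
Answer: 420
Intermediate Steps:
T(O) = -5 (T(O) = -3 - 2 = -5)
T(12)*(l - 54) = -5*(-30 - 54) = -5*(-84) = 420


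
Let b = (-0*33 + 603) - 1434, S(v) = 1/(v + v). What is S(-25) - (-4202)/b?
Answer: -210931/41550 ≈ -5.0766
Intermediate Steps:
S(v) = 1/(2*v)
b = -831 (b = (-1*0 + 603) - 1434 = (0 + 603) - 1434 = 603 - 1434 = -831)
S(-25) - (-4202)/b = (1/2)/(-25) - (-4202)/(-831) = (1/2)*(-1/25) - (-4202)*(-1)/831 = -1/50 - 1*4202/831 = -1/50 - 4202/831 = -210931/41550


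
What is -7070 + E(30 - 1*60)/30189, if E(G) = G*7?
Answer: -71145480/10063 ≈ -7070.0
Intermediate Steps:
E(G) = 7*G
-7070 + E(30 - 1*60)/30189 = -7070 + (7*(30 - 1*60))/30189 = -7070 + (7*(30 - 60))*(1/30189) = -7070 + (7*(-30))*(1/30189) = -7070 - 210*1/30189 = -7070 - 70/10063 = -71145480/10063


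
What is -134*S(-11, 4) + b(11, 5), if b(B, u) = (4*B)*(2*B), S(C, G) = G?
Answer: 432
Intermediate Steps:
b(B, u) = 8*B²
-134*S(-11, 4) + b(11, 5) = -134*4 + 8*11² = -536 + 8*121 = -536 + 968 = 432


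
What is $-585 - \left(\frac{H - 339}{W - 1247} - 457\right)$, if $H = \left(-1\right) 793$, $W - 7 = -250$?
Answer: $- \frac{95926}{745} \approx -128.76$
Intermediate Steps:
$W = -243$ ($W = 7 - 250 = -243$)
$H = -793$
$-585 - \left(\frac{H - 339}{W - 1247} - 457\right) = -585 - \left(\frac{-793 - 339}{-243 - 1247} - 457\right) = -585 - \left(- \frac{1132}{-1490} - 457\right) = -585 - \left(\left(-1132\right) \left(- \frac{1}{1490}\right) - 457\right) = -585 - \left(\frac{566}{745} - 457\right) = -585 - - \frac{339899}{745} = -585 + \frac{339899}{745} = - \frac{95926}{745}$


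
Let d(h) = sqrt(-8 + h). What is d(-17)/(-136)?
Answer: -5*I/136 ≈ -0.036765*I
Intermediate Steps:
d(-17)/(-136) = sqrt(-8 - 17)/(-136) = sqrt(-25)*(-1/136) = (5*I)*(-1/136) = -5*I/136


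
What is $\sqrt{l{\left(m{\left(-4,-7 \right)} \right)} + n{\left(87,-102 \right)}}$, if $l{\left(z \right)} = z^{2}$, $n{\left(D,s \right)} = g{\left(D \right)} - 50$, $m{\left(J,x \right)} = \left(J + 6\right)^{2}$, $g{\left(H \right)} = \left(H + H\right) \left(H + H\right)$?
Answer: $\sqrt{30242} \approx 173.9$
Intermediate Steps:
$g{\left(H \right)} = 4 H^{2}$ ($g{\left(H \right)} = 2 H 2 H = 4 H^{2}$)
$m{\left(J,x \right)} = \left(6 + J\right)^{2}$
$n{\left(D,s \right)} = -50 + 4 D^{2}$ ($n{\left(D,s \right)} = 4 D^{2} - 50 = -50 + 4 D^{2}$)
$\sqrt{l{\left(m{\left(-4,-7 \right)} \right)} + n{\left(87,-102 \right)}} = \sqrt{\left(\left(6 - 4\right)^{2}\right)^{2} - \left(50 - 4 \cdot 87^{2}\right)} = \sqrt{\left(2^{2}\right)^{2} + \left(-50 + 4 \cdot 7569\right)} = \sqrt{4^{2} + \left(-50 + 30276\right)} = \sqrt{16 + 30226} = \sqrt{30242}$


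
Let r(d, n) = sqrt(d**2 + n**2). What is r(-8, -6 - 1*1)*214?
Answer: 214*sqrt(113) ≈ 2274.9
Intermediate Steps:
r(-8, -6 - 1*1)*214 = sqrt((-8)**2 + (-6 - 1*1)**2)*214 = sqrt(64 + (-6 - 1)**2)*214 = sqrt(64 + (-7)**2)*214 = sqrt(64 + 49)*214 = sqrt(113)*214 = 214*sqrt(113)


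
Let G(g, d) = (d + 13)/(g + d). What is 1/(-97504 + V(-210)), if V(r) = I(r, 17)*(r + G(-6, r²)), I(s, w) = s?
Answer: -7349/394009951 ≈ -1.8652e-5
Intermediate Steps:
G(g, d) = (13 + d)/(d + g)
V(r) = r*(r + (13 + r²)/(-6 + r²)) (V(r) = r*(r + (13 + r²)/(r² - 6)) = r*(r + (13 + r²)/(-6 + r²)))
1/(-97504 + V(-210)) = 1/(-97504 - 210*(13 + (-210)² - 210*(-6 + (-210)²))/(-6 + (-210)²)) = 1/(-97504 - 210*(13 + 44100 - 210*(-6 + 44100))/(-6 + 44100)) = 1/(-97504 - 210*(13 + 44100 - 210*44094)/44094) = 1/(-97504 - 210*1/44094*(13 + 44100 - 9259740)) = 1/(-97504 - 210*1/44094*(-9215627)) = 1/(-97504 + 322546945/7349) = 1/(-394009951/7349) = -7349/394009951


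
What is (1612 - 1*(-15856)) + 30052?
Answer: 47520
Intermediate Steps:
(1612 - 1*(-15856)) + 30052 = (1612 + 15856) + 30052 = 17468 + 30052 = 47520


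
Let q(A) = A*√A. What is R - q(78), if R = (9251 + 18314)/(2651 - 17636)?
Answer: -149/81 - 78*√78 ≈ -690.72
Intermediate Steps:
q(A) = A^(3/2)
R = -149/81 (R = 27565/(-14985) = 27565*(-1/14985) = -149/81 ≈ -1.8395)
R - q(78) = -149/81 - 78^(3/2) = -149/81 - 78*√78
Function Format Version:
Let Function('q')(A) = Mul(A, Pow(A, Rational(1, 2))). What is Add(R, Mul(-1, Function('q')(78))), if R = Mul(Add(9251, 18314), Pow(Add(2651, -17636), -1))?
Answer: Add(Rational(-149, 81), Mul(-78, Pow(78, Rational(1, 2)))) ≈ -690.72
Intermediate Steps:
Function('q')(A) = Pow(A, Rational(3, 2))
R = Rational(-149, 81) (R = Mul(27565, Pow(-14985, -1)) = Mul(27565, Rational(-1, 14985)) = Rational(-149, 81) ≈ -1.8395)
Add(R, Mul(-1, Function('q')(78))) = Add(Rational(-149, 81), Mul(-1, Pow(78, Rational(3, 2)))) = Add(Rational(-149, 81), Mul(-1, Mul(78, Pow(78, Rational(1, 2))))) = Add(Rational(-149, 81), Mul(-78, Pow(78, Rational(1, 2))))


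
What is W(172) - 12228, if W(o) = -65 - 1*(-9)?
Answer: -12284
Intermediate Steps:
W(o) = -56 (W(o) = -65 + 9 = -56)
W(172) - 12228 = -56 - 12228 = -12284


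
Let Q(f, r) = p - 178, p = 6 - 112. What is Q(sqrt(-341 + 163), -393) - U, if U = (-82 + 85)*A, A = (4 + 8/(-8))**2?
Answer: -311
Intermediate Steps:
p = -106
A = 9 (A = (4 + 8*(-1/8))**2 = (4 - 1)**2 = 3**2 = 9)
Q(f, r) = -284 (Q(f, r) = -106 - 178 = -284)
U = 27 (U = (-82 + 85)*9 = 3*9 = 27)
Q(sqrt(-341 + 163), -393) - U = -284 - 1*27 = -284 - 27 = -311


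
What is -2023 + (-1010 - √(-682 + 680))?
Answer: -3033 - I*√2 ≈ -3033.0 - 1.4142*I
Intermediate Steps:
-2023 + (-1010 - √(-682 + 680)) = -2023 + (-1010 - √(-2)) = -2023 + (-1010 - I*√2) = -3033 - I*√2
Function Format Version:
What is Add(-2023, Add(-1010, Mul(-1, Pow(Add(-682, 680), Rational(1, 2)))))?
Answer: Add(-3033, Mul(-1, I, Pow(2, Rational(1, 2)))) ≈ Add(-3033.0, Mul(-1.4142, I))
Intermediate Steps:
Add(-2023, Add(-1010, Mul(-1, Pow(Add(-682, 680), Rational(1, 2))))) = Add(-2023, Add(-1010, Mul(-1, Pow(-2, Rational(1, 2))))) = Add(-2023, Add(-1010, Mul(-1, Mul(I, Pow(2, Rational(1, 2)))))) = Add(-2023, Add(-1010, Mul(-1, I, Pow(2, Rational(1, 2))))) = Add(-3033, Mul(-1, I, Pow(2, Rational(1, 2))))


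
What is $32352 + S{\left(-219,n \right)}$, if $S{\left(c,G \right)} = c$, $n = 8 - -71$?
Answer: $32133$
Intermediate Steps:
$n = 79$ ($n = 8 + 71 = 79$)
$32352 + S{\left(-219,n \right)} = 32352 - 219 = 32133$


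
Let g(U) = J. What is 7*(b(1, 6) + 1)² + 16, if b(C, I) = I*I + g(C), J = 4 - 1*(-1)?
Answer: 12364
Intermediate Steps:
J = 5 (J = 4 + 1 = 5)
g(U) = 5
b(C, I) = 5 + I² (b(C, I) = I*I + 5 = I² + 5 = 5 + I²)
7*(b(1, 6) + 1)² + 16 = 7*((5 + 6²) + 1)² + 16 = 7*((5 + 36) + 1)² + 16 = 7*(41 + 1)² + 16 = 7*42² + 16 = 7*1764 + 16 = 12348 + 16 = 12364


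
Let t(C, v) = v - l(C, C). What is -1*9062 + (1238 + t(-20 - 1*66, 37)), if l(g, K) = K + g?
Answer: -7615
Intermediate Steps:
t(C, v) = v - 2*C (t(C, v) = v - (C + C) = v - 2*C)
-1*9062 + (1238 + t(-20 - 1*66, 37)) = -1*9062 + (1238 + (37 - 2*(-20 - 1*66))) = -9062 + (1238 + (37 - 2*(-20 - 66))) = -9062 + (1238 + (37 - 2*(-86))) = -9062 + (1238 + (37 + 172)) = -9062 + (1238 + 209) = -9062 + 1447 = -7615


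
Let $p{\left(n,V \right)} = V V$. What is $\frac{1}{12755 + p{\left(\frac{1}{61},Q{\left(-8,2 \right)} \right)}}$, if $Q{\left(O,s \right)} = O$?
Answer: $\frac{1}{12819} \approx 7.8009 \cdot 10^{-5}$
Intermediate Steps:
$p{\left(n,V \right)} = V^{2}$
$\frac{1}{12755 + p{\left(\frac{1}{61},Q{\left(-8,2 \right)} \right)}} = \frac{1}{12755 + \left(-8\right)^{2}} = \frac{1}{12755 + 64} = \frac{1}{12819}$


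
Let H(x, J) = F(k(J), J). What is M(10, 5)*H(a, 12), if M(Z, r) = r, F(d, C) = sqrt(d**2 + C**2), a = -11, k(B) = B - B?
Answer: 60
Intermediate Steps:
k(B) = 0
F(d, C) = sqrt(C**2 + d**2)
H(x, J) = sqrt(J**2) (H(x, J) = sqrt(J**2 + 0**2) = sqrt(J**2 + 0) = sqrt(J**2))
M(10, 5)*H(a, 12) = 5*sqrt(12**2) = 5*sqrt(144) = 5*12 = 60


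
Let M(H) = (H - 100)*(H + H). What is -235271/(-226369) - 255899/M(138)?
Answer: -55460078483/2374158072 ≈ -23.360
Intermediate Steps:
M(H) = 2*H*(-100 + H) (M(H) = (-100 + H)*(2*H) = 2*H*(-100 + H))
-235271/(-226369) - 255899/M(138) = -235271/(-226369) - 255899*1/(276*(-100 + 138)) = -235271*(-1/226369) - 255899/(2*138*38) = 235271/226369 - 255899/10488 = -55460078483/2374158072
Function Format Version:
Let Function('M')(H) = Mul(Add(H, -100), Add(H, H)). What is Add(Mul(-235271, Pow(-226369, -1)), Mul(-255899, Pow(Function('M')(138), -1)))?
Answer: Rational(-55460078483, 2374158072) ≈ -23.360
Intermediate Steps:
Function('M')(H) = Mul(2, H, Add(-100, H)) (Function('M')(H) = Mul(Add(-100, H), Mul(2, H)) = Mul(2, H, Add(-100, H)))
Add(Mul(-235271, Pow(-226369, -1)), Mul(-255899, Pow(Function('M')(138), -1))) = Add(Mul(-235271, Pow(-226369, -1)), Mul(-255899, Pow(Mul(2, 138, Add(-100, 138)), -1))) = Add(Mul(-235271, Rational(-1, 226369)), Mul(-255899, Pow(Mul(2, 138, 38), -1))) = Add(Rational(235271, 226369), Mul(-255899, Pow(10488, -1))) = Add(Rational(235271, 226369), Mul(-255899, Rational(1, 10488))) = Add(Rational(235271, 226369), Rational(-255899, 10488)) = Rational(-55460078483, 2374158072)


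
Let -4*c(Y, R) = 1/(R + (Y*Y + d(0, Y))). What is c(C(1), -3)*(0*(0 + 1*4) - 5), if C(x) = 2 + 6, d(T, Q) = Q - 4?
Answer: 1/52 ≈ 0.019231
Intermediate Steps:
d(T, Q) = -4 + Q
C(x) = 8
c(Y, R) = -1/(4*(-4 + R + Y + Y**2)) (c(Y, R) = -1/(4*(R + (Y*Y + (-4 + Y)))) = -1/(4*(R + (Y**2 + (-4 + Y)))) = -1/(4*(R + (-4 + Y + Y**2))) = -1/(4*(-4 + R + Y + Y**2)))
c(C(1), -3)*(0*(0 + 1*4) - 5) = (-1/(-16 + 4*(-3) + 4*8 + 4*8**2))*(0*(0 + 1*4) - 5) = (-1/(-16 - 12 + 32 + 4*64))*(0*(0 + 4) - 5) = (-1/(-16 - 12 + 32 + 256))*(0*4 - 5) = (-1/260)*(0 - 5) = -1*1/260*(-5) = -1/260*(-5) = 1/52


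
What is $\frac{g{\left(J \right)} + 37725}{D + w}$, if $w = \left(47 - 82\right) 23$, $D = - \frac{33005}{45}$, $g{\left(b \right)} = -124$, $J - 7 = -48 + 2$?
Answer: $- \frac{338409}{13846} \approx -24.441$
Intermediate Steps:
$J = -39$ ($J = 7 + \left(-48 + 2\right) = 7 - 46 = -39$)
$D = - \frac{6601}{9}$ ($D = \left(-33005\right) \frac{1}{45} = - \frac{6601}{9} \approx -733.44$)
$w = -805$ ($w = \left(-35\right) 23 = -805$)
$\frac{g{\left(J \right)} + 37725}{D + w} = \frac{-124 + 37725}{- \frac{6601}{9} - 805} = \frac{37601}{- \frac{13846}{9}} = 37601 \left(- \frac{9}{13846}\right) = - \frac{338409}{13846}$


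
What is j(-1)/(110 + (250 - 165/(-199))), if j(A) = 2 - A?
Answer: 199/23935 ≈ 0.0083142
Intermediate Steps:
j(-1)/(110 + (250 - 165/(-199))) = (2 - 1*(-1))/(110 + (250 - 165/(-199))) = (2 + 1)/(110 + (250 - 165*(-1)/199)) = 3/(110 + (250 - 1*(-165/199))) = 3/(110 + (250 + 165/199)) = 3/(110 + 49915/199) = 3/(71805/199) = 3*(199/71805) = 199/23935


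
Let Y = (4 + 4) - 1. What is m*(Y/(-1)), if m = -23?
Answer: 161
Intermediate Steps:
Y = 7 (Y = 8 - 1 = 7)
m*(Y/(-1)) = -161/(-1) = -161*(-1) = -23*(-7) = 161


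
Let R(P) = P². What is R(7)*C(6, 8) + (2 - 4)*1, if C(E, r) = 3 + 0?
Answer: 145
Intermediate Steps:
C(E, r) = 3
R(7)*C(6, 8) + (2 - 4)*1 = 7²*3 + (2 - 4)*1 = 49*3 - 2*1 = 147 - 2 = 145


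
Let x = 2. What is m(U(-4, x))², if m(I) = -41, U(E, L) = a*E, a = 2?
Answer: 1681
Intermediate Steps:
U(E, L) = 2*E
m(U(-4, x))² = (-41)² = 1681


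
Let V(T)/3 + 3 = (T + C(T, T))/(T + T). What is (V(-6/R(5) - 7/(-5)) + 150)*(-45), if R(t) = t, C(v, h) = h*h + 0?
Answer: -6426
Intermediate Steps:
C(v, h) = h**2 (C(v, h) = h**2 + 0 = h**2)
V(T) = -9 + 3*(T + T**2)/(2*T) (V(T) = -9 + 3*((T + T**2)/(T + T)) = -9 + 3*((T + T**2)/((2*T))) = -9 + 3*((T + T**2)*(1/(2*T))) = -9 + 3*((T + T**2)/(2*T)) = -9 + 3*(T + T**2)/(2*T))
(V(-6/R(5) - 7/(-5)) + 150)*(-45) = ((-15/2 + 3*(-6/5 - 7/(-5))/2) + 150)*(-45) = ((-15/2 + 3*(-6*1/5 - 7*(-1/5))/2) + 150)*(-45) = ((-15/2 + 3*(-6/5 + 7/5)/2) + 150)*(-45) = ((-15/2 + (3/2)*(1/5)) + 150)*(-45) = ((-15/2 + 3/10) + 150)*(-45) = (-36/5 + 150)*(-45) = (714/5)*(-45) = -6426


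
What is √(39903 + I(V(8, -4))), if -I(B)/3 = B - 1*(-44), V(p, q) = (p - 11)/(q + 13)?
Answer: 2*√9943 ≈ 199.43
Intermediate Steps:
V(p, q) = (-11 + p)/(13 + q)
I(B) = -132 - 3*B (I(B) = -3*(B - 1*(-44)) = -3*(B + 44) = -3*(44 + B) = -132 - 3*B)
√(39903 + I(V(8, -4))) = √(39903 + (-132 - 3*(-11 + 8)/(13 - 4))) = √(39903 + (-132 - 3*(-3)/9)) = √(39903 + (-132 - (-3)/3)) = √(39903 + (-132 - 3*(-⅓))) = √(39903 + (-132 + 1)) = √(39903 - 131) = √39772 = 2*√9943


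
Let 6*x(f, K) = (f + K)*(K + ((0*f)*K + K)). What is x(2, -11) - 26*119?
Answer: -3061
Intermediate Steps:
x(f, K) = K*(K + f)/3 (x(f, K) = ((f + K)*(K + ((0*f)*K + K)))/6 = ((K + f)*(K + (0*K + K)))/6 = ((K + f)*(K + (0 + K)))/6 = ((K + f)*(K + K))/6 = ((K + f)*(2*K))/6 = (2*K*(K + f))/6 = K*(K + f)/3)
x(2, -11) - 26*119 = (⅓)*(-11)*(-11 + 2) - 26*119 = (⅓)*(-11)*(-9) - 3094 = 33 - 3094 = -3061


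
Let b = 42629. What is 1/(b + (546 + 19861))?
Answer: 1/63036 ≈ 1.5864e-5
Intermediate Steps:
1/(b + (546 + 19861)) = 1/(42629 + (546 + 19861)) = 1/(42629 + 20407) = 1/63036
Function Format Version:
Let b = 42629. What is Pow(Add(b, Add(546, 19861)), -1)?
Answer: Rational(1, 63036) ≈ 1.5864e-5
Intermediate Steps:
Pow(Add(b, Add(546, 19861)), -1) = Pow(Add(42629, Add(546, 19861)), -1) = Pow(Add(42629, 20407), -1) = Pow(63036, -1) = Rational(1, 63036)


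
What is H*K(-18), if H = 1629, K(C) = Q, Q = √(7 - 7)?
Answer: 0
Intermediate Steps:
Q = 0 (Q = √0 = 0)
K(C) = 0
H*K(-18) = 1629*0 = 0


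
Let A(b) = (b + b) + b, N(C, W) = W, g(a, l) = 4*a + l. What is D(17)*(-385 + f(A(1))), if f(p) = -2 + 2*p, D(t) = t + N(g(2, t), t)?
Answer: -12954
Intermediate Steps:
g(a, l) = l + 4*a
D(t) = 2*t (D(t) = t + t = 2*t)
A(b) = 3*b (A(b) = 2*b + b = 3*b)
D(17)*(-385 + f(A(1))) = (2*17)*(-385 + (-2 + 2*(3*1))) = 34*(-385 + (-2 + 2*3)) = 34*(-385 + (-2 + 6)) = 34*(-385 + 4) = 34*(-381) = -12954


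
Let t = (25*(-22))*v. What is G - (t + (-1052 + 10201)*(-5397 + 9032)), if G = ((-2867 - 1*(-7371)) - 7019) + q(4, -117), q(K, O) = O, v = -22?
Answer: -33271347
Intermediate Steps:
t = 12100 (t = (25*(-22))*(-22) = -550*(-22) = 12100)
G = -2632 (G = ((-2867 - 1*(-7371)) - 7019) - 117 = ((-2867 + 7371) - 7019) - 117 = (4504 - 7019) - 117 = -2515 - 117 = -2632)
G - (t + (-1052 + 10201)*(-5397 + 9032)) = -2632 - (12100 + (-1052 + 10201)*(-5397 + 9032)) = -2632 - (12100 + 9149*3635) = -2632 - (12100 + 33256615) = -2632 - 1*33268715 = -2632 - 33268715 = -33271347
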